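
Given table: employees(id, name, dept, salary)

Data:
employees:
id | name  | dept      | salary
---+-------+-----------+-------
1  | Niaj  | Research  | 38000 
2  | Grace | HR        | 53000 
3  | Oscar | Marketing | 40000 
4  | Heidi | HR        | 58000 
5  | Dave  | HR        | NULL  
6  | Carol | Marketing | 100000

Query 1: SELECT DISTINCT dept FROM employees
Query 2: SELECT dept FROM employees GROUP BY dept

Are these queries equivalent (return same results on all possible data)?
Yes, equivalent

Both queries return: [('HR',), ('Marketing',), ('Research',)]

Reason: Both get unique depts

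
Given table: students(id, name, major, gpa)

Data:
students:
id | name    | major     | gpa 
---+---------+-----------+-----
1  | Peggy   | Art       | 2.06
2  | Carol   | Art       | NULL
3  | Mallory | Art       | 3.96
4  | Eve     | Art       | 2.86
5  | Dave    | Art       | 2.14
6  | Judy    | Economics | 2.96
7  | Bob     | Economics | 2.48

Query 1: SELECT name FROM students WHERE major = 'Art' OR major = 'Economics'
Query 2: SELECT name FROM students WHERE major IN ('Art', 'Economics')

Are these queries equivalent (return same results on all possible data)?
Yes, equivalent

Both queries return: [('Bob',), ('Carol',), ('Dave',), ('Eve',), ('Judy',), ('Mallory',), ('Peggy',)]

Reason: OR vs IN are equivalent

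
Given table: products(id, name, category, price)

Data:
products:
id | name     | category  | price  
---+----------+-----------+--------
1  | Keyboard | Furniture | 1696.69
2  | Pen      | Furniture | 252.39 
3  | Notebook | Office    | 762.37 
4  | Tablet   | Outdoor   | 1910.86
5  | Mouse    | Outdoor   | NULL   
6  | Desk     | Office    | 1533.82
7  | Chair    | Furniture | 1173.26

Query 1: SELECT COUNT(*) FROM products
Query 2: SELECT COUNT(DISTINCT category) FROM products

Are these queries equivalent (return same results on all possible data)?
No, not equivalent

Query 1 returns: [(7,)]
Query 2 returns: [(3,)]

Reason: COUNT(*) counts rows, COUNT(DISTINCT category) counts unique categorys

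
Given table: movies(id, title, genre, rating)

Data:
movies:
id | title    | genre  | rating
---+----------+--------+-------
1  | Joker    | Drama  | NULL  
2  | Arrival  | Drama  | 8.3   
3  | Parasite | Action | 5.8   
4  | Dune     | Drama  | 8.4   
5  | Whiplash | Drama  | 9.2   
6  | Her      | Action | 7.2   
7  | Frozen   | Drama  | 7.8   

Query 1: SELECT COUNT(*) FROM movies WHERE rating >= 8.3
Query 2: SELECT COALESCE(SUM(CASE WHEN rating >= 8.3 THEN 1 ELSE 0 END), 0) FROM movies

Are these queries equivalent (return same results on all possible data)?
Yes, equivalent

Both queries return: [(3,)]

Reason: COUNT with WHERE vs conditional SUM (COALESCE handles empty-table NULL)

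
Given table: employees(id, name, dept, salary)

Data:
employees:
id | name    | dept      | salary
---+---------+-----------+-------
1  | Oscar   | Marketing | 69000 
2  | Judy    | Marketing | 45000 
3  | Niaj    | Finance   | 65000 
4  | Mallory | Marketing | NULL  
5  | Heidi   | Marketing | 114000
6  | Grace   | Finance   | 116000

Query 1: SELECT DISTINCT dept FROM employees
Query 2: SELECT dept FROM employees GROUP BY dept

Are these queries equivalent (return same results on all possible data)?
Yes, equivalent

Both queries return: [('Finance',), ('Marketing',)]

Reason: Both get unique depts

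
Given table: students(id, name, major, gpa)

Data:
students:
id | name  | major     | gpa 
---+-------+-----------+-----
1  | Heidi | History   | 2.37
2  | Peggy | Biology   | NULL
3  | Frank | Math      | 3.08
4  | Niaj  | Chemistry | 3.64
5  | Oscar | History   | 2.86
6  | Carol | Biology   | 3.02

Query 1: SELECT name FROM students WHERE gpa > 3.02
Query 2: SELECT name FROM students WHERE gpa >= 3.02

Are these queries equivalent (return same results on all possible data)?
No, not equivalent

Query 1 returns: [('Frank',), ('Niaj',)]
Query 2 returns: [('Frank',), ('Niaj',), ('Carol',)]

Reason: > vs >= gives different results when gpa = 3.02 exists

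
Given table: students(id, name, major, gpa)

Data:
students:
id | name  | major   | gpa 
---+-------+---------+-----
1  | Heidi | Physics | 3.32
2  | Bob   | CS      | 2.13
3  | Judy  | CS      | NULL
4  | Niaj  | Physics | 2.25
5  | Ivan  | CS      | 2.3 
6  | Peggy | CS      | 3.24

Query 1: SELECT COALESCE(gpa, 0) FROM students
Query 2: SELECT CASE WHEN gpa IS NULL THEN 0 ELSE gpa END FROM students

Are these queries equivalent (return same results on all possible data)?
Yes, equivalent

Both queries return: [(0,), (2.13,), (2.25,), (2.3,), (3.24,), (3.32,)]

Reason: COALESCE vs CASE for NULL handling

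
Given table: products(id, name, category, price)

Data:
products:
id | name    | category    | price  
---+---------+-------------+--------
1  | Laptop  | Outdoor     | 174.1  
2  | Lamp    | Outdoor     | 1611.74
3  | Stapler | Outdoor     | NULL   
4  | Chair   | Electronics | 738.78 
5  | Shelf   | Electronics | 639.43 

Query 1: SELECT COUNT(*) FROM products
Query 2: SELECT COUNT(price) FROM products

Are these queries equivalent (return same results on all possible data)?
No, not equivalent

Query 1 returns: [(5,)]
Query 2 returns: [(4,)]

Reason: COUNT(*) includes NULLs, COUNT(column) excludes them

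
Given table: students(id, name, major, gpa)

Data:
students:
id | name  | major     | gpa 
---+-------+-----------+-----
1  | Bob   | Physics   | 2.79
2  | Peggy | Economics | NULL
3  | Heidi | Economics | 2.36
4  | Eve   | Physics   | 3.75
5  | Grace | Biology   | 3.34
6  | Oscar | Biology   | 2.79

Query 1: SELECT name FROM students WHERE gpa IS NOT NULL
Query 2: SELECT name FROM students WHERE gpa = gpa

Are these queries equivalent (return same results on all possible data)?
Yes, equivalent

Both queries return: [('Bob',), ('Eve',), ('Grace',), ('Heidi',), ('Oscar',)]

Reason: IS NOT NULL vs self-equality (both exclude NULLs)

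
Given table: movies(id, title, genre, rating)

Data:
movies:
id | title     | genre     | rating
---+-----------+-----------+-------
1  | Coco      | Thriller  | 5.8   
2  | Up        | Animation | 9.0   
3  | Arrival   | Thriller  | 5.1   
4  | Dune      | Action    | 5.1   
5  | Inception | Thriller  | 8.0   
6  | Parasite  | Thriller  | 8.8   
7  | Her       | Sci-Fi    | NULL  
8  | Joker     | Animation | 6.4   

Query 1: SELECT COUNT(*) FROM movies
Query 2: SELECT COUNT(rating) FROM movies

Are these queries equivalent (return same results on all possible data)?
No, not equivalent

Query 1 returns: [(8,)]
Query 2 returns: [(7,)]

Reason: COUNT(*) includes NULLs, COUNT(column) excludes them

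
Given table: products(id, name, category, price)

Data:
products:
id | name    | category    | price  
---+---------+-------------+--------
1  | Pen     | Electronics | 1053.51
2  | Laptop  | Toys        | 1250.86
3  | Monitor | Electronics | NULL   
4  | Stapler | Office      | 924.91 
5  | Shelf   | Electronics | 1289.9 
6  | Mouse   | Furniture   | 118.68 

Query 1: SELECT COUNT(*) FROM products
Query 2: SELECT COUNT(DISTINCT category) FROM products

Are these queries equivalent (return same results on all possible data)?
No, not equivalent

Query 1 returns: [(6,)]
Query 2 returns: [(4,)]

Reason: COUNT(*) counts rows, COUNT(DISTINCT category) counts unique categorys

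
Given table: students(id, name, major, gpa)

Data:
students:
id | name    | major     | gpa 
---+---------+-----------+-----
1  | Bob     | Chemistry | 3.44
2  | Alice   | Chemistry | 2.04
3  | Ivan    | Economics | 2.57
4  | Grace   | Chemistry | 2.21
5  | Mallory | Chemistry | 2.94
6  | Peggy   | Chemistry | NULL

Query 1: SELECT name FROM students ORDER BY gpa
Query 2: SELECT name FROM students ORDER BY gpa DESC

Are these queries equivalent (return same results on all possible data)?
No, not equivalent

Query 1 returns: [('Peggy',), ('Alice',), ('Grace',), ('Ivan',), ('Mallory',), ('Bob',)]
Query 2 returns: [('Bob',), ('Mallory',), ('Ivan',), ('Grace',), ('Alice',), ('Peggy',)]

Reason: ASC vs DESC gives opposite ordering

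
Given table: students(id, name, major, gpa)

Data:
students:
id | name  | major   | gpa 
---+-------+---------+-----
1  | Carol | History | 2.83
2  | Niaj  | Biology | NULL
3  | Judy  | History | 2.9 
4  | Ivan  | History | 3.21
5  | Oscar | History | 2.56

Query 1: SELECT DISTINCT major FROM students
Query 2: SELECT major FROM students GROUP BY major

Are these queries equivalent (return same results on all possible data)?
Yes, equivalent

Both queries return: [('Biology',), ('History',)]

Reason: Both get unique majors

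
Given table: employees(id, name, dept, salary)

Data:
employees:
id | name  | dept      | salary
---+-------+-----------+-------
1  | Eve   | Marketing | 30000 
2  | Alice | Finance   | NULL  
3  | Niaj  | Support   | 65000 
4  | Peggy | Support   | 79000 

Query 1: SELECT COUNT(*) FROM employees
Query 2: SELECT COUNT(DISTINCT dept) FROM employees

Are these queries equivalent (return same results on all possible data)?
No, not equivalent

Query 1 returns: [(4,)]
Query 2 returns: [(3,)]

Reason: COUNT(*) counts rows, COUNT(DISTINCT dept) counts unique depts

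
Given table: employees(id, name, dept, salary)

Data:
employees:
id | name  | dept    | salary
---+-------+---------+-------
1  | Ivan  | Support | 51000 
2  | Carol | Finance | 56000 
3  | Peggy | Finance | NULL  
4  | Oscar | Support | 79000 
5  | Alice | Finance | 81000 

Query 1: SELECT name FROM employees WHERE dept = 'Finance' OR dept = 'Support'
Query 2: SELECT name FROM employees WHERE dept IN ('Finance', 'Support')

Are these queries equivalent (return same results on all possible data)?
Yes, equivalent

Both queries return: [('Alice',), ('Carol',), ('Ivan',), ('Oscar',), ('Peggy',)]

Reason: OR vs IN are equivalent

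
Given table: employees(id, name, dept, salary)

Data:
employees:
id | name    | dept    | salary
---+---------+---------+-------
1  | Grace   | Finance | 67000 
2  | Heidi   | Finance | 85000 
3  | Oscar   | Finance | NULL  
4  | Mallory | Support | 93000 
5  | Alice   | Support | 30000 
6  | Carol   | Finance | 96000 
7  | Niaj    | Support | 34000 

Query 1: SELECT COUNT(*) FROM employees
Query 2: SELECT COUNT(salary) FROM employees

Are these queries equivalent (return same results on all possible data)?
No, not equivalent

Query 1 returns: [(7,)]
Query 2 returns: [(6,)]

Reason: COUNT(*) includes NULLs, COUNT(column) excludes them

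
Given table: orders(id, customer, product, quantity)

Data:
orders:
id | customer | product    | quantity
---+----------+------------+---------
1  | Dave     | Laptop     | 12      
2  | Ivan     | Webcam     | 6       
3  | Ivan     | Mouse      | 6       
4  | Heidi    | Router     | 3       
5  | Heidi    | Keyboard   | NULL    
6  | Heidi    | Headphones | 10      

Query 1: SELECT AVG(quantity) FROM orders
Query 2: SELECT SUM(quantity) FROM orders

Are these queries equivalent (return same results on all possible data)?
No, not equivalent

Query 1 returns: [(7.4,)]
Query 2 returns: [(37,)]

Reason: AVG vs SUM give different aggregate values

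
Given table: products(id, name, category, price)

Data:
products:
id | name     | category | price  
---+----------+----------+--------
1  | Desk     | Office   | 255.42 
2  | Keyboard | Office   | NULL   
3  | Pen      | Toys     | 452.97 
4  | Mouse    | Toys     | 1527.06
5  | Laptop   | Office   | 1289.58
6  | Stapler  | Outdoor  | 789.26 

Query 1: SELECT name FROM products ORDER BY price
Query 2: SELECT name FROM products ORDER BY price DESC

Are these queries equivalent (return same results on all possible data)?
No, not equivalent

Query 1 returns: [('Keyboard',), ('Desk',), ('Pen',), ('Stapler',), ('Laptop',), ('Mouse',)]
Query 2 returns: [('Mouse',), ('Laptop',), ('Stapler',), ('Pen',), ('Desk',), ('Keyboard',)]

Reason: ASC vs DESC gives opposite ordering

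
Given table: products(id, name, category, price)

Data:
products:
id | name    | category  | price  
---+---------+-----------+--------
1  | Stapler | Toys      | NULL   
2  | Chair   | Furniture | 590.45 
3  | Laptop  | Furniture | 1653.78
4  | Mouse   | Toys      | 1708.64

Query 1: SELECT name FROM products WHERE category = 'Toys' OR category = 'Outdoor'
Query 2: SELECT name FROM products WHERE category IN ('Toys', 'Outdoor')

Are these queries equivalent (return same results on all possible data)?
Yes, equivalent

Both queries return: [('Mouse',), ('Stapler',)]

Reason: OR vs IN are equivalent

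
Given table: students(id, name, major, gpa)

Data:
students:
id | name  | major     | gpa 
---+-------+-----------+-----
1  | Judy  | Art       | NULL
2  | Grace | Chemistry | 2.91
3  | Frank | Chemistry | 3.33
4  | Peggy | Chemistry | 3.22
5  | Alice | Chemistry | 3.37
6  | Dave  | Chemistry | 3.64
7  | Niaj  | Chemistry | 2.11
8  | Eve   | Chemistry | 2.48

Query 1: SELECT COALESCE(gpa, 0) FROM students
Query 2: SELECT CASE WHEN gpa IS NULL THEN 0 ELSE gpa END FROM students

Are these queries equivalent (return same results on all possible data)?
Yes, equivalent

Both queries return: [(0,), (2.11,), (2.48,), (2.91,), (3.22,), (3.33,), (3.37,), (3.64,)]

Reason: COALESCE vs CASE for NULL handling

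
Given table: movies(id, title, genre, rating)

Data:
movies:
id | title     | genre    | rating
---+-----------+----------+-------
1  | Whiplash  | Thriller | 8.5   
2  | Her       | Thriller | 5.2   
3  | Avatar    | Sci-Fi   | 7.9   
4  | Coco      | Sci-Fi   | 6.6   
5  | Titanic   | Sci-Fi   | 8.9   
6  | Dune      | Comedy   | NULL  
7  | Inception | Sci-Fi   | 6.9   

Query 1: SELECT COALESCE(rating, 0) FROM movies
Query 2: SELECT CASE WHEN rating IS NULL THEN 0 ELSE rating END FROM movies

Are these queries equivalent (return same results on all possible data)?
Yes, equivalent

Both queries return: [(0,), (5.2,), (6.6,), (6.9,), (7.9,), (8.5,), (8.9,)]

Reason: COALESCE vs CASE for NULL handling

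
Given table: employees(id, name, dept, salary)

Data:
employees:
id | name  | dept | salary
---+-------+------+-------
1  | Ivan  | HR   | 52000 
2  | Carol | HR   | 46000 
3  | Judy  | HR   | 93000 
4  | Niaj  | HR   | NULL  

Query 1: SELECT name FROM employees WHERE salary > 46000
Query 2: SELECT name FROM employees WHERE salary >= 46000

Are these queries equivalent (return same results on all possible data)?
No, not equivalent

Query 1 returns: [('Ivan',), ('Judy',)]
Query 2 returns: [('Ivan',), ('Carol',), ('Judy',)]

Reason: > vs >= gives different results when salary = 46000 exists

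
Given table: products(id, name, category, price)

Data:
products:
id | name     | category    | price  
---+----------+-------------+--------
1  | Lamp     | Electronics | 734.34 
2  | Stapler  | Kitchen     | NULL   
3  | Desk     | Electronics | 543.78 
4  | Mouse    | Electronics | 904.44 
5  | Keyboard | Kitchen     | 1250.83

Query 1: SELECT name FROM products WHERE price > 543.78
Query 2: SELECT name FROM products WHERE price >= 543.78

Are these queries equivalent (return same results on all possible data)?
No, not equivalent

Query 1 returns: [('Lamp',), ('Mouse',), ('Keyboard',)]
Query 2 returns: [('Lamp',), ('Desk',), ('Mouse',), ('Keyboard',)]

Reason: > vs >= gives different results when price = 543.78 exists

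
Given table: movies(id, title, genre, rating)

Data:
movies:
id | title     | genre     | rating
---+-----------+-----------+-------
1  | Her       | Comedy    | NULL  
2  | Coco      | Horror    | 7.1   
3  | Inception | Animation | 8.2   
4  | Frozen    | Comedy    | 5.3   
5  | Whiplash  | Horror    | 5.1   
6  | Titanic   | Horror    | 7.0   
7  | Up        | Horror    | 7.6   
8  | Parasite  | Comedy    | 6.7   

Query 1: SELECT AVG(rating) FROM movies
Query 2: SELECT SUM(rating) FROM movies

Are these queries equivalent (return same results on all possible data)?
No, not equivalent

Query 1 returns: [(6.714285714285714,)]
Query 2 returns: [(47.0,)]

Reason: AVG vs SUM give different aggregate values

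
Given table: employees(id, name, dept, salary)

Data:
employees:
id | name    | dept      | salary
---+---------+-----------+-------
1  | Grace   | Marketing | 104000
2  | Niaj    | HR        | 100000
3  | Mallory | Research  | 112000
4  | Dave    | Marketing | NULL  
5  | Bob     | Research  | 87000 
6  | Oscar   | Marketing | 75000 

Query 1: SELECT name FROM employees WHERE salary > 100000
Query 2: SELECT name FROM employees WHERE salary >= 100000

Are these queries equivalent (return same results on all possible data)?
No, not equivalent

Query 1 returns: [('Grace',), ('Mallory',)]
Query 2 returns: [('Grace',), ('Niaj',), ('Mallory',)]

Reason: > vs >= gives different results when salary = 100000 exists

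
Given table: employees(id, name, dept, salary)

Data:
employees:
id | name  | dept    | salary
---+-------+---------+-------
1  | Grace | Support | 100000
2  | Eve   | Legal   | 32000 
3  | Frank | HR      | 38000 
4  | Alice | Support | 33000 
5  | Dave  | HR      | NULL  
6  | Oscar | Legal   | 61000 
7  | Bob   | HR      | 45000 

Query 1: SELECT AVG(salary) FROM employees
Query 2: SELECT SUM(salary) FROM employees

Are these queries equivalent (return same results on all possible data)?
No, not equivalent

Query 1 returns: [(51500.0,)]
Query 2 returns: [(309000,)]

Reason: AVG vs SUM give different aggregate values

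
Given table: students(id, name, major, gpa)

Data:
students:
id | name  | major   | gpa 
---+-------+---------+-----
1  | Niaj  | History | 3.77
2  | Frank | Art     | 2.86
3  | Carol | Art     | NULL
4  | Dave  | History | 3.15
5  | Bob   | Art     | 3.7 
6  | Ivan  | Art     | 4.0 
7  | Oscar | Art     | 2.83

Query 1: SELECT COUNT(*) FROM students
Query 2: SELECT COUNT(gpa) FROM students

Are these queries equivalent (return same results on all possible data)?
No, not equivalent

Query 1 returns: [(7,)]
Query 2 returns: [(6,)]

Reason: COUNT(*) includes NULLs, COUNT(column) excludes them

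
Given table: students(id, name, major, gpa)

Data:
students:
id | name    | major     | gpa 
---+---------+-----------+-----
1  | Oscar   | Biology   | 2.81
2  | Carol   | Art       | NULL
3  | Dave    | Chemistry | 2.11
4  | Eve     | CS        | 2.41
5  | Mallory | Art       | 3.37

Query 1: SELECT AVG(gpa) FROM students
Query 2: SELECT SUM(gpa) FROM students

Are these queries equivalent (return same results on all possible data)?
No, not equivalent

Query 1 returns: [(2.675,)]
Query 2 returns: [(10.7,)]

Reason: AVG vs SUM give different aggregate values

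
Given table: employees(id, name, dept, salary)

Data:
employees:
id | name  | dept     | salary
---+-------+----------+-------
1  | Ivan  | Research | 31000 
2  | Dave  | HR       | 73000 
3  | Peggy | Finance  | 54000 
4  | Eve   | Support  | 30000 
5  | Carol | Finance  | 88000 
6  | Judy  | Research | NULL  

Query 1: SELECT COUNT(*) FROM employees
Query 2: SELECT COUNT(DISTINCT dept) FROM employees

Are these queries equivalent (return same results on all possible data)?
No, not equivalent

Query 1 returns: [(6,)]
Query 2 returns: [(4,)]

Reason: COUNT(*) counts rows, COUNT(DISTINCT dept) counts unique depts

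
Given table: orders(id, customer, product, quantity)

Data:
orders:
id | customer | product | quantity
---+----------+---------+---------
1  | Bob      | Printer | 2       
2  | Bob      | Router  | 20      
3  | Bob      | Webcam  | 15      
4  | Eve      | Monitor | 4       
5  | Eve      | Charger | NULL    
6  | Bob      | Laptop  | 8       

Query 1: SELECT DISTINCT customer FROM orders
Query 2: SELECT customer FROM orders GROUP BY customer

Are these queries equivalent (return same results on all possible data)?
Yes, equivalent

Both queries return: [('Bob',), ('Eve',)]

Reason: Both get unique customers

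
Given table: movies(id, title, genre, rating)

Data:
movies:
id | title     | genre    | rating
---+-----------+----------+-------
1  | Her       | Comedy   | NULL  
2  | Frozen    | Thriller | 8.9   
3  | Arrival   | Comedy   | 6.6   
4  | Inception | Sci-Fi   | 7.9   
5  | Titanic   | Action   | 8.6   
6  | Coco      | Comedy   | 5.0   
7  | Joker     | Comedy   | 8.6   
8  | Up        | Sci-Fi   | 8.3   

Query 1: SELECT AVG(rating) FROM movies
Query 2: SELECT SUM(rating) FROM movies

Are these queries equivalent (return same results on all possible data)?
No, not equivalent

Query 1 returns: [(7.7,)]
Query 2 returns: [(53.9,)]

Reason: AVG vs SUM give different aggregate values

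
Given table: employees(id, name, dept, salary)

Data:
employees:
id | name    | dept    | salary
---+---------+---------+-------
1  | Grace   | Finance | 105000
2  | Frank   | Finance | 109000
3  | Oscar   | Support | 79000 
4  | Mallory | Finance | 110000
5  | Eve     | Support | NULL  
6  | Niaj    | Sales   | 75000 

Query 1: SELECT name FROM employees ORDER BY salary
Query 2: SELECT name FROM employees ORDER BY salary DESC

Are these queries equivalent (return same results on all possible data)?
No, not equivalent

Query 1 returns: [('Eve',), ('Niaj',), ('Oscar',), ('Grace',), ('Frank',), ('Mallory',)]
Query 2 returns: [('Mallory',), ('Frank',), ('Grace',), ('Oscar',), ('Niaj',), ('Eve',)]

Reason: ASC vs DESC gives opposite ordering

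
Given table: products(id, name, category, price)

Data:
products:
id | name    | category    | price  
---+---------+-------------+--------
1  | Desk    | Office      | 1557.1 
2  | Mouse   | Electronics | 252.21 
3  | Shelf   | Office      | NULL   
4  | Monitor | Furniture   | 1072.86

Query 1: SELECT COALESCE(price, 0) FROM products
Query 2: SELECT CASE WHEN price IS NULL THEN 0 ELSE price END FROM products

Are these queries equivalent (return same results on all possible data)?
Yes, equivalent

Both queries return: [(0,), (252.21,), (1072.86,), (1557.1,)]

Reason: COALESCE vs CASE for NULL handling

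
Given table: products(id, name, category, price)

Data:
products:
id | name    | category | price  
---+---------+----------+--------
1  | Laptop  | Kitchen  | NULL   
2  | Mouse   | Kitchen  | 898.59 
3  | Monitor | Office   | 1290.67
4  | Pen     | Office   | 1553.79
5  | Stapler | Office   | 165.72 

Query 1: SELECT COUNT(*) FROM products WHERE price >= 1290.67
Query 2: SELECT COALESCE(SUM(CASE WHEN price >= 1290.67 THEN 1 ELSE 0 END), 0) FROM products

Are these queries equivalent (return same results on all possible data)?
Yes, equivalent

Both queries return: [(2,)]

Reason: COUNT with WHERE vs conditional SUM (COALESCE handles empty-table NULL)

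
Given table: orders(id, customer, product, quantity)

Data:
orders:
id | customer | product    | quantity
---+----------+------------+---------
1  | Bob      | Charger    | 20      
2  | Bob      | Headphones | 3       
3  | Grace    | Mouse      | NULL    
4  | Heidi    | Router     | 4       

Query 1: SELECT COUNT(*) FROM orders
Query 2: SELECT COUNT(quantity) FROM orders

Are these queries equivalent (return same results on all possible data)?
No, not equivalent

Query 1 returns: [(4,)]
Query 2 returns: [(3,)]

Reason: COUNT(*) includes NULLs, COUNT(column) excludes them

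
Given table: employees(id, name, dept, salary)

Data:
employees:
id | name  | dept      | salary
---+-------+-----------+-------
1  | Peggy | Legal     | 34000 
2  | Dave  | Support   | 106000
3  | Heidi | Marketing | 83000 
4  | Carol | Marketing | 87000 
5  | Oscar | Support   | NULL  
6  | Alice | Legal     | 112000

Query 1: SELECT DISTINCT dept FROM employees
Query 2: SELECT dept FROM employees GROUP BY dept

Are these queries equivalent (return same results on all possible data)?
Yes, equivalent

Both queries return: [('Legal',), ('Marketing',), ('Support',)]

Reason: Both get unique depts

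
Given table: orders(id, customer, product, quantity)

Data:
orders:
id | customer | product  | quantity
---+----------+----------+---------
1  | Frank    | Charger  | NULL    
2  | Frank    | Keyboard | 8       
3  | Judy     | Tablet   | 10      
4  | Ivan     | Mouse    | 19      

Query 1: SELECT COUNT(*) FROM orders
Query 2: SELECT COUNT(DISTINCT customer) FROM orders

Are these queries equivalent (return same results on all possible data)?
No, not equivalent

Query 1 returns: [(4,)]
Query 2 returns: [(3,)]

Reason: COUNT(*) counts rows, COUNT(DISTINCT customer) counts unique customers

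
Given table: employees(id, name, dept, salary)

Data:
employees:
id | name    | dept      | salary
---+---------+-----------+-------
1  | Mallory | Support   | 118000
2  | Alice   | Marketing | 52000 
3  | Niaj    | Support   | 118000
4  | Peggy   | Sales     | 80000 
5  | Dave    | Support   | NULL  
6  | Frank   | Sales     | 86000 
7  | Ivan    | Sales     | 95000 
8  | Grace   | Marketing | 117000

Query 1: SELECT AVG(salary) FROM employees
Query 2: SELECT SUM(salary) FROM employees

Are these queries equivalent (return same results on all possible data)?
No, not equivalent

Query 1 returns: [(95142.85714285714,)]
Query 2 returns: [(666000,)]

Reason: AVG vs SUM give different aggregate values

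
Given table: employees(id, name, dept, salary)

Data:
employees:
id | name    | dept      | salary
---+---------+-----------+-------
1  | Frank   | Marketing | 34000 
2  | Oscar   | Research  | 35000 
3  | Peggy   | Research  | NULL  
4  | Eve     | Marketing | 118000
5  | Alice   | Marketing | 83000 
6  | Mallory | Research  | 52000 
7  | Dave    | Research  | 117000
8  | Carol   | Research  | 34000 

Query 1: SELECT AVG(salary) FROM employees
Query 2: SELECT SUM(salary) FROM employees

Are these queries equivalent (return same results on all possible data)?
No, not equivalent

Query 1 returns: [(67571.42857142857,)]
Query 2 returns: [(473000,)]

Reason: AVG vs SUM give different aggregate values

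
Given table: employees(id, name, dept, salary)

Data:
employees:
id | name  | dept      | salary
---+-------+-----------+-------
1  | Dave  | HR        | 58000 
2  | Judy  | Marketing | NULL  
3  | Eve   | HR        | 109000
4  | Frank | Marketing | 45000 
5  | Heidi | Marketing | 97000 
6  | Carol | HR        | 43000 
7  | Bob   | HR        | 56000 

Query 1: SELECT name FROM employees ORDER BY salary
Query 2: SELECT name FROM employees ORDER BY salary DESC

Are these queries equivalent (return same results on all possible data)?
No, not equivalent

Query 1 returns: [('Judy',), ('Carol',), ('Frank',), ('Bob',), ('Dave',), ('Heidi',), ('Eve',)]
Query 2 returns: [('Eve',), ('Heidi',), ('Dave',), ('Bob',), ('Frank',), ('Carol',), ('Judy',)]

Reason: ASC vs DESC gives opposite ordering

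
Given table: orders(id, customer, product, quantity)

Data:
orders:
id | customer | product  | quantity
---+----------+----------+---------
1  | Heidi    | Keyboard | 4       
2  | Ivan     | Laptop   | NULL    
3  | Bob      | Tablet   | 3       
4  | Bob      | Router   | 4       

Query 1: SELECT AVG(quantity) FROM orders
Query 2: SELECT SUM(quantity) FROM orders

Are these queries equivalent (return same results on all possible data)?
No, not equivalent

Query 1 returns: [(3.6666666666666665,)]
Query 2 returns: [(11,)]

Reason: AVG vs SUM give different aggregate values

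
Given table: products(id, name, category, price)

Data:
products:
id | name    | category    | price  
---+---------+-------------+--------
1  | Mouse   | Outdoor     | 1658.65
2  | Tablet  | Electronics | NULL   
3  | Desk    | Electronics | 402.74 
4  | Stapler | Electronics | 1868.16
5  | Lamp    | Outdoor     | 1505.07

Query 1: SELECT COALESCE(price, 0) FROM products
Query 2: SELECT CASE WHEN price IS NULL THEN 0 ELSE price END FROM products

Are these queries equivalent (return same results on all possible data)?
Yes, equivalent

Both queries return: [(0,), (402.74,), (1505.07,), (1658.65,), (1868.16,)]

Reason: COALESCE vs CASE for NULL handling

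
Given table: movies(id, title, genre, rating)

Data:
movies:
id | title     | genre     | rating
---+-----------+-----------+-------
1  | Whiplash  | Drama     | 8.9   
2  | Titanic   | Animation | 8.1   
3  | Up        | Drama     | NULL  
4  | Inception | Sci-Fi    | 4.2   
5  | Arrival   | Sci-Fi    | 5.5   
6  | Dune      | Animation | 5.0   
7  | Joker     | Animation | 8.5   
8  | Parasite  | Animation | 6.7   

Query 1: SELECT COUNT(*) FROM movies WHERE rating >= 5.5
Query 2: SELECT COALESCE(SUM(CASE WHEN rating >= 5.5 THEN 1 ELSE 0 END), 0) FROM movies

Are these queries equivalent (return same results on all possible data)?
Yes, equivalent

Both queries return: [(5,)]

Reason: COUNT with WHERE vs conditional SUM (COALESCE handles empty-table NULL)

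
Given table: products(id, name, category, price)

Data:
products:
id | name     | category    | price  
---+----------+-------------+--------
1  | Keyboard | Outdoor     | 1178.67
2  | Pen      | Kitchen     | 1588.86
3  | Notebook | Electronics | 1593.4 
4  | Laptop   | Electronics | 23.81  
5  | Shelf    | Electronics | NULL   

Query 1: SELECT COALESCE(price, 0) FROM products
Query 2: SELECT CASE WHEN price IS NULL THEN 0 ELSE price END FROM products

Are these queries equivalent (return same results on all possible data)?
Yes, equivalent

Both queries return: [(0,), (23.81,), (1178.67,), (1588.86,), (1593.4,)]

Reason: COALESCE vs CASE for NULL handling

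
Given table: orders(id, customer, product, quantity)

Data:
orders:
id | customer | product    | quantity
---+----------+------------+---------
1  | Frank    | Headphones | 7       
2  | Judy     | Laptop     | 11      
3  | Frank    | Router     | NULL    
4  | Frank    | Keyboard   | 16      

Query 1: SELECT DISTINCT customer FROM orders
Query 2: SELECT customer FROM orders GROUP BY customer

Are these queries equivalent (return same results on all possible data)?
Yes, equivalent

Both queries return: [('Frank',), ('Judy',)]

Reason: Both get unique customers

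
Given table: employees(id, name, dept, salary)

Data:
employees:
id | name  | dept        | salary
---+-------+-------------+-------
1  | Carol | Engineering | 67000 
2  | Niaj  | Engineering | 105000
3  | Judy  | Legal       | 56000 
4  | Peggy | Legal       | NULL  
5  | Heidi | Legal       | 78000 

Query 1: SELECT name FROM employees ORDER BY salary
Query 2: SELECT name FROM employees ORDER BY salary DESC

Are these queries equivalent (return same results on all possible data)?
No, not equivalent

Query 1 returns: [('Peggy',), ('Judy',), ('Carol',), ('Heidi',), ('Niaj',)]
Query 2 returns: [('Niaj',), ('Heidi',), ('Carol',), ('Judy',), ('Peggy',)]

Reason: ASC vs DESC gives opposite ordering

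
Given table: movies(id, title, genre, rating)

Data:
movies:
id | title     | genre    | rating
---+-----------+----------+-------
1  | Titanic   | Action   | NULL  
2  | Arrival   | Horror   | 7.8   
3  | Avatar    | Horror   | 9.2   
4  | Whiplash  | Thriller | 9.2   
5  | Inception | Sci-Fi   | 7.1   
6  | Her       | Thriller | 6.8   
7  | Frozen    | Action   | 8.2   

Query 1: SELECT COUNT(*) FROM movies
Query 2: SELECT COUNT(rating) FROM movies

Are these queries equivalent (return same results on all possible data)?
No, not equivalent

Query 1 returns: [(7,)]
Query 2 returns: [(6,)]

Reason: COUNT(*) includes NULLs, COUNT(column) excludes them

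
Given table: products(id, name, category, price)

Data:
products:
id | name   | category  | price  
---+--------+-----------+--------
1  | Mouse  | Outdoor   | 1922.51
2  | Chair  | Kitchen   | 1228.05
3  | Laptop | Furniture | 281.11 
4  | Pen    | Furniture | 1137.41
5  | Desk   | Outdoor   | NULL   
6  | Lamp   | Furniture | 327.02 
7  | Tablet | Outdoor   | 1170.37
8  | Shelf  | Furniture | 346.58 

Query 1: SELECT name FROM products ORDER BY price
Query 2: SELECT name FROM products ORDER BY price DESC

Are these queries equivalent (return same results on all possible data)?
No, not equivalent

Query 1 returns: [('Desk',), ('Laptop',), ('Lamp',), ('Shelf',), ('Pen',), ('Tablet',), ('Chair',), ('Mouse',)]
Query 2 returns: [('Mouse',), ('Chair',), ('Tablet',), ('Pen',), ('Shelf',), ('Lamp',), ('Laptop',), ('Desk',)]

Reason: ASC vs DESC gives opposite ordering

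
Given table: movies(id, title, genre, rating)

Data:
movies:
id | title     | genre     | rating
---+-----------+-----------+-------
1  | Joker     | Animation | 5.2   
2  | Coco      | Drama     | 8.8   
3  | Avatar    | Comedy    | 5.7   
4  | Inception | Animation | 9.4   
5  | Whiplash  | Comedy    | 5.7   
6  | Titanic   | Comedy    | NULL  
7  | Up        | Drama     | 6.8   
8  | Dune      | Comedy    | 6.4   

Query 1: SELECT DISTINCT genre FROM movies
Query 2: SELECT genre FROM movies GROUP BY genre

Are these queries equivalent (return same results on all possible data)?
Yes, equivalent

Both queries return: [('Animation',), ('Comedy',), ('Drama',)]

Reason: Both get unique genres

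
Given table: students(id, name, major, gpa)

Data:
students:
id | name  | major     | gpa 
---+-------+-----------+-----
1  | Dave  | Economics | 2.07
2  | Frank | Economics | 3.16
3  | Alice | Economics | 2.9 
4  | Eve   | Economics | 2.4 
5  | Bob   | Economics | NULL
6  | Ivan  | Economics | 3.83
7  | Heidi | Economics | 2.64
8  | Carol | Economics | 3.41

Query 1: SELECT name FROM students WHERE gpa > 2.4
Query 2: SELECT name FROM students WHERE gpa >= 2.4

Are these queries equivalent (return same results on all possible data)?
No, not equivalent

Query 1 returns: [('Frank',), ('Alice',), ('Ivan',), ('Heidi',), ('Carol',)]
Query 2 returns: [('Frank',), ('Alice',), ('Eve',), ('Ivan',), ('Heidi',), ('Carol',)]

Reason: > vs >= gives different results when gpa = 2.4 exists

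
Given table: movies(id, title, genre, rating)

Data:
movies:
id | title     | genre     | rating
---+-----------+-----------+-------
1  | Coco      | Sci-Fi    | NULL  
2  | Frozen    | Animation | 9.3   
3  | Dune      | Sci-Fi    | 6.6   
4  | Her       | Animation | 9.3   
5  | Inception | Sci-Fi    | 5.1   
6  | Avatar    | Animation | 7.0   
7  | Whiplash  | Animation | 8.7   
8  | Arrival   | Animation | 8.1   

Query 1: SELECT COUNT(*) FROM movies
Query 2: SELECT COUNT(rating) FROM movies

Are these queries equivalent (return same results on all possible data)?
No, not equivalent

Query 1 returns: [(8,)]
Query 2 returns: [(7,)]

Reason: COUNT(*) includes NULLs, COUNT(column) excludes them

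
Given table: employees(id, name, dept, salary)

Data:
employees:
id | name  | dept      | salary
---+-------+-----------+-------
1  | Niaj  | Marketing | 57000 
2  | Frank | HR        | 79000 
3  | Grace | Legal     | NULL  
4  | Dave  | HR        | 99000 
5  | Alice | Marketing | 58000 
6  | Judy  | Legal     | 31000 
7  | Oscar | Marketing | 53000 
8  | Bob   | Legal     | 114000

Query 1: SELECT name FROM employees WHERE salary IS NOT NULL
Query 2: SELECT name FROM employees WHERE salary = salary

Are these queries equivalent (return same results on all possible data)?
Yes, equivalent

Both queries return: [('Alice',), ('Bob',), ('Dave',), ('Frank',), ('Judy',), ('Niaj',), ('Oscar',)]

Reason: IS NOT NULL vs self-equality (both exclude NULLs)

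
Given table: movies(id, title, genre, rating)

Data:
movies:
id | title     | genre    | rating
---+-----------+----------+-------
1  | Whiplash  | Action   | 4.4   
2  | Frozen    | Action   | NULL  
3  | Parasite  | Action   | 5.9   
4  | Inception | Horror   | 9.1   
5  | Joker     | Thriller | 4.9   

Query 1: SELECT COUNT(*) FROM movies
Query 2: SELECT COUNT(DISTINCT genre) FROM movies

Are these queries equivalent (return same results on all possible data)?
No, not equivalent

Query 1 returns: [(5,)]
Query 2 returns: [(3,)]

Reason: COUNT(*) counts rows, COUNT(DISTINCT genre) counts unique genres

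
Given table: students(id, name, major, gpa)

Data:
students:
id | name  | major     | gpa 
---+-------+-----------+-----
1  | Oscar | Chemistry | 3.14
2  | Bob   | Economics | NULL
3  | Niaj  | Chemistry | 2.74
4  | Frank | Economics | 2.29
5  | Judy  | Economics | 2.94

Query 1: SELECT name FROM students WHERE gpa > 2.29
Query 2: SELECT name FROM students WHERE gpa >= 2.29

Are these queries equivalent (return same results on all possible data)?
No, not equivalent

Query 1 returns: [('Oscar',), ('Niaj',), ('Judy',)]
Query 2 returns: [('Oscar',), ('Niaj',), ('Frank',), ('Judy',)]

Reason: > vs >= gives different results when gpa = 2.29 exists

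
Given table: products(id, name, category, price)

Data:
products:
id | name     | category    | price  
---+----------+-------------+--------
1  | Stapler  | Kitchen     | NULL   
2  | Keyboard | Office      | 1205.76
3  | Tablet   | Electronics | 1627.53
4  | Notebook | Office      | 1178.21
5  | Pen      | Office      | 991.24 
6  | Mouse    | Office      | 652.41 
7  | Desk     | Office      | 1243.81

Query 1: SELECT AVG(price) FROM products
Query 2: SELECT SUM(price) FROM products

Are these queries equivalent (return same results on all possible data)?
No, not equivalent

Query 1 returns: [(1149.8266666666666,)]
Query 2 returns: [(6898.96,)]

Reason: AVG vs SUM give different aggregate values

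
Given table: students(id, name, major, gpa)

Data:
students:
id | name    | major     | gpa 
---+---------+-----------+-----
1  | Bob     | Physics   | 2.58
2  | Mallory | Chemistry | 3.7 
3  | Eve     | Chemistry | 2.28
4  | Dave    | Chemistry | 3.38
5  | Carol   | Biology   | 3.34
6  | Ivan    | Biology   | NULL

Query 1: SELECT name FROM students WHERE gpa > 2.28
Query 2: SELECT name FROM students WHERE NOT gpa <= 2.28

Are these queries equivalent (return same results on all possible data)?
Yes, equivalent

Both queries return: [('Bob',), ('Carol',), ('Dave',), ('Mallory',)]

Reason: Both filter gpa > 2.28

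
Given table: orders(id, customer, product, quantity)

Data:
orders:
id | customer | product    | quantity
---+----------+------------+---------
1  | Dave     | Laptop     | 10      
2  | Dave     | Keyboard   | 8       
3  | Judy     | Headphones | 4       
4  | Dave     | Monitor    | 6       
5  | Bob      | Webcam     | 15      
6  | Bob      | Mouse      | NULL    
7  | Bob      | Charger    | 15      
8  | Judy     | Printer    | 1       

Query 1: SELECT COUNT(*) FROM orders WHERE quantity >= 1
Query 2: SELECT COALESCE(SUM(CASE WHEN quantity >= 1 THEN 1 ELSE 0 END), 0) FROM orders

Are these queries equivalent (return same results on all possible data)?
Yes, equivalent

Both queries return: [(7,)]

Reason: COUNT with WHERE vs conditional SUM (COALESCE handles empty-table NULL)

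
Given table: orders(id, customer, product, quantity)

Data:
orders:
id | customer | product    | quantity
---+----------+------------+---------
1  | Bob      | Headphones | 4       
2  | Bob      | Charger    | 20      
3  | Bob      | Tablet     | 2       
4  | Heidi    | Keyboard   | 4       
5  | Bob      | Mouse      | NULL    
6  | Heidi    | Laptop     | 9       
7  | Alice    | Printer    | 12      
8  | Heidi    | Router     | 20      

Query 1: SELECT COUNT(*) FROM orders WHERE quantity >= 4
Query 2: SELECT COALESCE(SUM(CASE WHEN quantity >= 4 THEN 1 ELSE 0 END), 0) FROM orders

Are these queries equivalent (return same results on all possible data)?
Yes, equivalent

Both queries return: [(6,)]

Reason: COUNT with WHERE vs conditional SUM (COALESCE handles empty-table NULL)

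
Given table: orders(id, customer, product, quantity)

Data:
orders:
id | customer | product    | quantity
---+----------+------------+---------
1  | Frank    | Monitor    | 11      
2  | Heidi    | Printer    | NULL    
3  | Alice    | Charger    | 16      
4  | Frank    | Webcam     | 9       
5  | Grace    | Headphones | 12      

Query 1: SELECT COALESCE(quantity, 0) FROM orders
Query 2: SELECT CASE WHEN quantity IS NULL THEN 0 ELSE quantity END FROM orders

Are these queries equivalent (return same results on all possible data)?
Yes, equivalent

Both queries return: [(0,), (9,), (11,), (12,), (16,)]

Reason: COALESCE vs CASE for NULL handling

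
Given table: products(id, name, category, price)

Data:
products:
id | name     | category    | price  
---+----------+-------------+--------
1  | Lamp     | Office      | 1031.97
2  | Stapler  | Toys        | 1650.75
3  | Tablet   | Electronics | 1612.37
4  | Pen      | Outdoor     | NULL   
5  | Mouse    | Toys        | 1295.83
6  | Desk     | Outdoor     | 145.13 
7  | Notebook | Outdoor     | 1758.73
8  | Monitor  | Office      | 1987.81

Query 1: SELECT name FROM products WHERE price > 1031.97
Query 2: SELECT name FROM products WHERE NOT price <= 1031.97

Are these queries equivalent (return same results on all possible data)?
Yes, equivalent

Both queries return: [('Monitor',), ('Mouse',), ('Notebook',), ('Stapler',), ('Tablet',)]

Reason: Both filter price > 1031.97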